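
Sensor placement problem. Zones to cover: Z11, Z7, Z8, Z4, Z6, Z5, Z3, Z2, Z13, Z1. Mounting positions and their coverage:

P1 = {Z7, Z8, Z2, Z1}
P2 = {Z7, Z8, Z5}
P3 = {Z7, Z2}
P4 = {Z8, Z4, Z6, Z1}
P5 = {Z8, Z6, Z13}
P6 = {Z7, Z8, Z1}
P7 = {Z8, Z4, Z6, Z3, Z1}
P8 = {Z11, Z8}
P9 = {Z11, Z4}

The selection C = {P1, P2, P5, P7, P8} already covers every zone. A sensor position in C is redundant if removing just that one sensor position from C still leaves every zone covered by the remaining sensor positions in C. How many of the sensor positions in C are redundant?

0

Drop P1: Z2 uncovered — not redundant.
Drop P2: Z5 uncovered — not redundant.
Drop P5: Z13 uncovered — not redundant.
Drop P7: Z4, Z3 uncovered — not redundant.
Drop P8: Z11 uncovered — not redundant.
None of the sensor positions in C is redundant.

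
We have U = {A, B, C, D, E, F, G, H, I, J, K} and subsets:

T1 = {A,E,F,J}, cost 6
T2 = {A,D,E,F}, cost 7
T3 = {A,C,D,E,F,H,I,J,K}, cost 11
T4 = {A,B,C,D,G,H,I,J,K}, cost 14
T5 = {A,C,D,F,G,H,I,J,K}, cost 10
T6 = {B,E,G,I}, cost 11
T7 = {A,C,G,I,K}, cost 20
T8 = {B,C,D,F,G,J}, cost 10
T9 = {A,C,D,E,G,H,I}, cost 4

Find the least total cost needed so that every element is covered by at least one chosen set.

T1, T4 cover every element at cost 6 + 14 = 20.
Any cover uses at least 2 sets; among all covering selections none totals below 20.
Greedy by coverage-per-cost would pick T9, T1, T4 for 24 — worse than the optimum 20.

20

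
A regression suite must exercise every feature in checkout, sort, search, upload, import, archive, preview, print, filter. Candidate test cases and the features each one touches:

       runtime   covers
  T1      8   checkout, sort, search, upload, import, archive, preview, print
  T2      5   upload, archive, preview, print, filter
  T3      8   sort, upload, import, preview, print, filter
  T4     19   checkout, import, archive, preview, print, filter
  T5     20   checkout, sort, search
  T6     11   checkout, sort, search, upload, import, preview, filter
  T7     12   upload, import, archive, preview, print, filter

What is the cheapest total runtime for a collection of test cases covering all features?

13

T1, T2 cover every feature at runtime 8 + 5 = 13.
Any cover uses at least 2 test cases; among all covering selections none totals below 13.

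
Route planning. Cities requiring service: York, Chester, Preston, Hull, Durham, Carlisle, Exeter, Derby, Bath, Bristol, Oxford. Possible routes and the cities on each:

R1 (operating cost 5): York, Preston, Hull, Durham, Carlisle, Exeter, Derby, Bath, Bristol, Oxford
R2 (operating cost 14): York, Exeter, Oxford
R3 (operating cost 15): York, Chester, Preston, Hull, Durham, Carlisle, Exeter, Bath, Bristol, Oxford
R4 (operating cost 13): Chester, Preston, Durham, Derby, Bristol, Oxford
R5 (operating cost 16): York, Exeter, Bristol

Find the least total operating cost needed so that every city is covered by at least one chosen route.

18

R1, R4 cover every city at operating cost 5 + 13 = 18.
Any cover uses at least 2 routes; among all covering selections none totals below 18.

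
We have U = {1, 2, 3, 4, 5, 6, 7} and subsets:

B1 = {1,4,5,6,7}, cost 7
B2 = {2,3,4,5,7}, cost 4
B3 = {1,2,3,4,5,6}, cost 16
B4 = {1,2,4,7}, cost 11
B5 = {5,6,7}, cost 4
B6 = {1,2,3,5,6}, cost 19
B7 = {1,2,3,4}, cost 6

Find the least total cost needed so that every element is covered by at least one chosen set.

B5, B7 cover every element at cost 4 + 6 = 10.
Any cover uses at least 2 sets; among all covering selections none totals below 10.
Greedy by coverage-per-cost would pick B2, B1 for 11 — worse than the optimum 10.

10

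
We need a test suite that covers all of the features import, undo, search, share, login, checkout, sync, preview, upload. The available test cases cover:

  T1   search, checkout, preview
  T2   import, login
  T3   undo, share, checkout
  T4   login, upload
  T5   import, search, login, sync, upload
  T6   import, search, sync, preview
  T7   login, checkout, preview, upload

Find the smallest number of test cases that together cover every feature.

T1, T3, T5 together cover {import, undo, search, share, login, checkout, sync, preview, upload} — every feature.
No 2 of the 7 test cases cover everything (all 21 pairs fall short), so 3 is minimum.

3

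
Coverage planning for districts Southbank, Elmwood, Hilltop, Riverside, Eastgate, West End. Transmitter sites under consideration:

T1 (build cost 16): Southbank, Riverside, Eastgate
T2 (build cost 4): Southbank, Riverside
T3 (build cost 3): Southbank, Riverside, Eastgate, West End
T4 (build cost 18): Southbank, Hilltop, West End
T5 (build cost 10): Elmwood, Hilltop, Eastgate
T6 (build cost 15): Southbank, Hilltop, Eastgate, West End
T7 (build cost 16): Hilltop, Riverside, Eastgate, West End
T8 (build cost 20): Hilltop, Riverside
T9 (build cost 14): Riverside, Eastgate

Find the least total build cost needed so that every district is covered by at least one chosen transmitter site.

13

T3, T5 cover every district at build cost 3 + 10 = 13.
Any cover uses at least 2 transmitter sites; among all covering selections none totals below 13.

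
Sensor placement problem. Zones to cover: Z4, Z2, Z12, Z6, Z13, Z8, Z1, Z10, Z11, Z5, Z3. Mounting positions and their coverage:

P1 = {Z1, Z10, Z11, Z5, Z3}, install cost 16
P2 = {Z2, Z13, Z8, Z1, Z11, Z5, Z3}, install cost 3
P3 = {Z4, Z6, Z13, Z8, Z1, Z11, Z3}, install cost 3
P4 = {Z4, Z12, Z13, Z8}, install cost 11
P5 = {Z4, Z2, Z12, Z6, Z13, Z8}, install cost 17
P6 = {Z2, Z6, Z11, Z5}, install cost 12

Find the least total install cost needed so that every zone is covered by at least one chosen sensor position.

33

P1, P5 cover every zone at install cost 16 + 17 = 33.
Any cover uses at least 2 sensor positions; among all covering selections none totals below 33.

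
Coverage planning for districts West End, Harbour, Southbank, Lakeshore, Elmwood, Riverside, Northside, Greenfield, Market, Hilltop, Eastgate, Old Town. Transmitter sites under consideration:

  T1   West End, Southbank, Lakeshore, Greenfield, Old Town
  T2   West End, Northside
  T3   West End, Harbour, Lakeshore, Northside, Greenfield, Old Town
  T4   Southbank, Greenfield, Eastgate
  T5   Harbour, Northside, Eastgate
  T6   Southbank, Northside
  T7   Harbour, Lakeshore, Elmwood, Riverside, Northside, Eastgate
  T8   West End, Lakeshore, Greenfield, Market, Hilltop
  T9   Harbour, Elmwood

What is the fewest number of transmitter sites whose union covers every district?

T1, T7, T8 together cover {West End, Harbour, Southbank, Lakeshore, Elmwood, Riverside, Northside, Greenfield, Market, Hilltop, Eastgate, Old Town} — every district.
No 2 of the 9 transmitter sites cover everything (all 36 pairs fall short), so 3 is minimum.
Greedy (largest uncovered first) would take T3, T7, T8, T1 — 4 transmitter sites — but 3 suffice.

3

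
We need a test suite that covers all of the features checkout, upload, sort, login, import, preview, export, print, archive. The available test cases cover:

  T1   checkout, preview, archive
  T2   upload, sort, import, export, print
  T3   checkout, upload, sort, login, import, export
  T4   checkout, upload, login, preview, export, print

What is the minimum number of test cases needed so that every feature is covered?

T1, T2, T3 together cover {checkout, upload, sort, login, import, preview, export, print, archive} — every feature.
No 2 of the 4 test cases cover everything (all 6 pairs fall short), so 3 is minimum.

3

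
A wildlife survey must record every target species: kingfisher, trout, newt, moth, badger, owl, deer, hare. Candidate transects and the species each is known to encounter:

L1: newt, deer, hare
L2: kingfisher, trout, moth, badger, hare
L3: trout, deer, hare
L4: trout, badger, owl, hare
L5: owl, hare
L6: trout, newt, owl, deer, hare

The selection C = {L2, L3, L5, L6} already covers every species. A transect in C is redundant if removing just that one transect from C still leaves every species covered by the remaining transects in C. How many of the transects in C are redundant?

2

Drop L2: kingfisher, moth, badger uncovered — not redundant.
Drop L3: the rest still cover every species — redundant.
Drop L5: the rest still cover every species — redundant.
Drop L6: newt uncovered — not redundant.
2 redundant: L3, L5.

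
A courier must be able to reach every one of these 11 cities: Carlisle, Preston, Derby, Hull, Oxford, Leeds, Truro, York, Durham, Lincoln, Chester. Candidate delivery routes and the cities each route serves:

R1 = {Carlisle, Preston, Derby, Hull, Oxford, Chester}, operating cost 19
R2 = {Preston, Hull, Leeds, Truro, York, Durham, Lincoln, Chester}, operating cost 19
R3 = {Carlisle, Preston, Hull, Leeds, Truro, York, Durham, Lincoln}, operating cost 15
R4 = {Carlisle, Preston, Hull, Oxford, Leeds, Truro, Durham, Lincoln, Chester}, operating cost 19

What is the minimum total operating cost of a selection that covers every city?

R1, R3 cover every city at operating cost 19 + 15 = 34.
Any cover uses at least 2 routes; among all covering selections none totals below 34.

34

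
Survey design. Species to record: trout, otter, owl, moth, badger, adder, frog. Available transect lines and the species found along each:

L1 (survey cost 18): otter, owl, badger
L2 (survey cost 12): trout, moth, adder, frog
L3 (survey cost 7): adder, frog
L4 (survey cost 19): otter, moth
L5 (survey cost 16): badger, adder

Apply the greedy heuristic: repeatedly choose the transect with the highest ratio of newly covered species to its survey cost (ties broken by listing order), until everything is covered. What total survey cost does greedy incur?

Pick 1: L2 adds 4 new (trout, moth, adder, frog) at survey cost 12 (ratio 4/12).
Pick 2: L1 adds 3 new (otter, owl, badger) at survey cost 18 (ratio 3/18).
Greedy total survey cost: 12 + 18 = 30.

30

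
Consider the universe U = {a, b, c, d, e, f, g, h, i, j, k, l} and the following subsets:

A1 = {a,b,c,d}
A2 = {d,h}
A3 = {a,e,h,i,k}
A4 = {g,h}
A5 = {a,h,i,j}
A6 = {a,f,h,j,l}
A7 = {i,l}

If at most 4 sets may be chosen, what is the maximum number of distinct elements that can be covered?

12

Choosing A1, A3, A4, A6 covers {a, b, c, d, e, f, g, h, i, j, k, l} — 12 elements.
That is all 12 elements.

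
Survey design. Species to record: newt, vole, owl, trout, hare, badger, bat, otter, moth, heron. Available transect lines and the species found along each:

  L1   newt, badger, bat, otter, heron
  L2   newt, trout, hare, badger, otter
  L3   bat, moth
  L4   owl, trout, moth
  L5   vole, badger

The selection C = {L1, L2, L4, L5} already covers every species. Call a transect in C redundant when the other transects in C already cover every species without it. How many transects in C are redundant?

0

Drop L1: bat, heron uncovered — not redundant.
Drop L2: hare uncovered — not redundant.
Drop L4: owl, moth uncovered — not redundant.
Drop L5: vole uncovered — not redundant.
None of the transects in C is redundant.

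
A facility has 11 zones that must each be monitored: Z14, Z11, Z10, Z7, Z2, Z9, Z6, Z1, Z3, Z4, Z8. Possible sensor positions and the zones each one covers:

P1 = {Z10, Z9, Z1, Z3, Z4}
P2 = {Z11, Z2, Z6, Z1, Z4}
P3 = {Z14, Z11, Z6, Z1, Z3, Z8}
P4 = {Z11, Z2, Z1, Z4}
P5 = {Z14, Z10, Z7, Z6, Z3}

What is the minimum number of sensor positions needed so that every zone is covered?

P1, P2, P3, P5 together cover {Z14, Z11, Z10, Z7, Z2, Z9, Z6, Z1, Z3, Z4, Z8} — every zone.
No 3 of the 5 sensor positions cover everything (all 10 triples fall short), so 4 is minimum.

4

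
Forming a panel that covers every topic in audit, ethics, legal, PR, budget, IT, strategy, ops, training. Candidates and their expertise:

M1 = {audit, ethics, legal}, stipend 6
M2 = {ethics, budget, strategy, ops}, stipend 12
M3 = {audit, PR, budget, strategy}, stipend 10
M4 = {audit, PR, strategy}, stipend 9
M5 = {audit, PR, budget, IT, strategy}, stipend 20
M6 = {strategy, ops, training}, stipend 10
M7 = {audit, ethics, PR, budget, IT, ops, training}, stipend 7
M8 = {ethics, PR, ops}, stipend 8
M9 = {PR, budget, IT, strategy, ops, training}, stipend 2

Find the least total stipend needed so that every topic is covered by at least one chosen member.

M1, M9 cover every topic at stipend 6 + 2 = 8.
Any cover uses at least 2 members; among all covering selections none totals below 8.

8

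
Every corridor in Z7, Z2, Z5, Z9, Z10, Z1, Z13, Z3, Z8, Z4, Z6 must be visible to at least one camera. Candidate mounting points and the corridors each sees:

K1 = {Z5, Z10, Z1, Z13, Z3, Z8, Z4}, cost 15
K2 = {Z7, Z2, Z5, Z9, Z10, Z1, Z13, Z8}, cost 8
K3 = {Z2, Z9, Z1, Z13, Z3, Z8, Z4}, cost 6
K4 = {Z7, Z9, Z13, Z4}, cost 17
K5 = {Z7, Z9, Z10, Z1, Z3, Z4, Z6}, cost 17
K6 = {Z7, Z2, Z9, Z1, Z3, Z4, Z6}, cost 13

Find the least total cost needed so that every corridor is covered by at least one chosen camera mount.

21

K2, K6 cover every corridor at cost 8 + 13 = 21.
Any cover uses at least 2 camera mounts; among all covering selections none totals below 21.
Greedy by coverage-per-cost would pick K3, K2, K6 for 27 — worse than the optimum 21.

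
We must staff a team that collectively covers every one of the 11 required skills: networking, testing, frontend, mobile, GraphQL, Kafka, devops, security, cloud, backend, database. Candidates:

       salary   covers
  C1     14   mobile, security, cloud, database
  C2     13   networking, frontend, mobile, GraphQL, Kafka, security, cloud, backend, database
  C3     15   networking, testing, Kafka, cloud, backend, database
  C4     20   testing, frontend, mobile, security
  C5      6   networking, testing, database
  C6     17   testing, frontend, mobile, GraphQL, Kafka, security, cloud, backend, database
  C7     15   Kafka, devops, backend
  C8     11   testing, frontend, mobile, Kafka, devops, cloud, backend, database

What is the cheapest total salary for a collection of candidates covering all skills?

24

C2, C8 cover every skill at salary 13 + 11 = 24.
Any cover uses at least 2 candidates; among all covering selections none totals below 24.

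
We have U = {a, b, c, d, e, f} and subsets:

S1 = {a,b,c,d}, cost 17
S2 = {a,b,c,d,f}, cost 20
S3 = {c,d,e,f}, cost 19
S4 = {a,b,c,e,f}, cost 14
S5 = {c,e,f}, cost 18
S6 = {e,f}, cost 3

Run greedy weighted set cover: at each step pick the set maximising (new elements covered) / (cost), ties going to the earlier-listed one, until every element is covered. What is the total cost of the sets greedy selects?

Pick 1: S6 adds 2 new (e, f) at cost 3 (ratio 2/3).
Pick 2: S1 adds 4 new (a, b, c, d) at cost 17 (ratio 4/17).
Greedy total cost: 3 + 17 = 20.

20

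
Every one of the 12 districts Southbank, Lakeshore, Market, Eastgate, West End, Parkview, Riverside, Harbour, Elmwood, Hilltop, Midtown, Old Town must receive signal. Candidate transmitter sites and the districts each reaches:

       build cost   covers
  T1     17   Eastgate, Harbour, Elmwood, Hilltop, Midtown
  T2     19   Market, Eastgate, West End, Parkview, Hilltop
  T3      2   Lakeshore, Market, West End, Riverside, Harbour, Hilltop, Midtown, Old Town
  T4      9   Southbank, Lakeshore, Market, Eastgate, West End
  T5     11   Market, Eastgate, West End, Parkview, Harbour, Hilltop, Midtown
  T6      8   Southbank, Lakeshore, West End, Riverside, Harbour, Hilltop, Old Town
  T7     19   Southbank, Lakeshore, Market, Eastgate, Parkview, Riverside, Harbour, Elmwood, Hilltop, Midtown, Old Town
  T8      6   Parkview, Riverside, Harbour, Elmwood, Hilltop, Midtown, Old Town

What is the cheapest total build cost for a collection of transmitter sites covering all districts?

T4, T8 cover every district at build cost 9 + 6 = 15.
Any cover uses at least 2 transmitter sites; among all covering selections none totals below 15.
Greedy by coverage-per-build cost would pick T3, T8, T4 for 17 — worse than the optimum 15.

15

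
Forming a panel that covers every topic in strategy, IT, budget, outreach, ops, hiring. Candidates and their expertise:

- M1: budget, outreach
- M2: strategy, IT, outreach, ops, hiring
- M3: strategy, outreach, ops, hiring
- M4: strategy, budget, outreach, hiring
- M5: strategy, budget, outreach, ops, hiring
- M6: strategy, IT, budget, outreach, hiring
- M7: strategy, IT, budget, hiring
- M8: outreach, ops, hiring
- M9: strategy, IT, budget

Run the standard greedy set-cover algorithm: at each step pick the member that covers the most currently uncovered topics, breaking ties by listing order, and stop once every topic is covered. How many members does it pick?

Pick 1: M2 covers 5 new topics (strategy, IT, outreach, ops, hiring).
Pick 2: M1 covers 1 new topics (budget).
Greedy uses 2 members.

2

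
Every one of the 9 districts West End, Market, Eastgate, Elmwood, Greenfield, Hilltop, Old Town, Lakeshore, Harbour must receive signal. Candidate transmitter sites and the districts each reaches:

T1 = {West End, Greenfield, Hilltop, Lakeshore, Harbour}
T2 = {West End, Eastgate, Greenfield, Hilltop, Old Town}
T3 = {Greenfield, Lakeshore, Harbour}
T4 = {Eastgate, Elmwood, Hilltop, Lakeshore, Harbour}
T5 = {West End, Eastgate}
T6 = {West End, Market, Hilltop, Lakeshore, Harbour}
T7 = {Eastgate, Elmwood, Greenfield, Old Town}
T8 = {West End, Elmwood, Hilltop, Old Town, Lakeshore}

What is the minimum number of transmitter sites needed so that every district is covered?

T6, T7 together cover {West End, Market, Eastgate, Elmwood, Greenfield, Hilltop, Old Town, Lakeshore, Harbour} — every district.
No single transmitter site contains all 9 districts, so 2 is optimal.
Greedy (largest uncovered first) would take T1, T7, T6 — 3 transmitter sites — but 2 suffice.

2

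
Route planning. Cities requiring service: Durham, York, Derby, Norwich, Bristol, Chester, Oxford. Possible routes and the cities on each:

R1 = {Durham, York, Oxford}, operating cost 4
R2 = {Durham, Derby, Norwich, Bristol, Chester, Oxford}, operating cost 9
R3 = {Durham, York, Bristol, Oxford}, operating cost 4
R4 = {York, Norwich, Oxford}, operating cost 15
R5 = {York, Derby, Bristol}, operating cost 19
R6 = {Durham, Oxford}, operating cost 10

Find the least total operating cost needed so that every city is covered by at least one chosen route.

R1, R2 cover every city at operating cost 4 + 9 = 13.
Any cover uses at least 2 routes; among all covering selections none totals below 13.

13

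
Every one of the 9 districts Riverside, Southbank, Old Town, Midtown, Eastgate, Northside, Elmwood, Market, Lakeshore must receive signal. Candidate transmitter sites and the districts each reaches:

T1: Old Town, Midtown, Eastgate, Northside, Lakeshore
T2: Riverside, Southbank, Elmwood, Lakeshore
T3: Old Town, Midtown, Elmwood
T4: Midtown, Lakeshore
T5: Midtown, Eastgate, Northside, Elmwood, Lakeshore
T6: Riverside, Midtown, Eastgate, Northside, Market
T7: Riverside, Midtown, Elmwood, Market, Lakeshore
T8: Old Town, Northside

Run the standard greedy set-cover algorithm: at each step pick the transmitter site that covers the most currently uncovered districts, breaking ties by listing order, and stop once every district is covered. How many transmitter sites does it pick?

Pick 1: T1 covers 5 new districts (Old Town, Midtown, Eastgate, Northside, Lakeshore).
Pick 2: T2 covers 3 new districts (Riverside, Southbank, Elmwood).
Pick 3: T6 covers 1 new districts (Market).
Greedy uses 3 transmitter sites.

3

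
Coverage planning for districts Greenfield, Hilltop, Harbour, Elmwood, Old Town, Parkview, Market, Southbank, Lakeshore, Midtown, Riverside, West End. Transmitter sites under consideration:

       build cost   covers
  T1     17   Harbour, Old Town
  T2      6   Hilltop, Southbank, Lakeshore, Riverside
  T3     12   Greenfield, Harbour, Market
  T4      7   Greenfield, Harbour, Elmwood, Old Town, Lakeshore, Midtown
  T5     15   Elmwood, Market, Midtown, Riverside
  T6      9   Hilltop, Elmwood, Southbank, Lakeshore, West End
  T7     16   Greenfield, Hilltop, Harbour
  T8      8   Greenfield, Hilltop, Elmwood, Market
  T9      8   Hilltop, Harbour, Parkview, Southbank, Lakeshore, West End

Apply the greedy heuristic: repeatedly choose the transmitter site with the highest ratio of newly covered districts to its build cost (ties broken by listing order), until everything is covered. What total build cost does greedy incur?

Pick 1: T4 adds 6 new (Greenfield, Harbour, Elmwood, Old Town, Lakeshore, Midtown) at build cost 7 (ratio 6/7).
Pick 2: T2 adds 3 new (Hilltop, Southbank, Riverside) at build cost 6 (ratio 3/6).
Pick 3: T9 adds 2 new (Parkview, West End) at build cost 8 (ratio 2/8).
Pick 4: T8 adds 1 new (Market) at build cost 8 (ratio 1/8).
Greedy total build cost: 7 + 6 + 8 + 8 = 29.

29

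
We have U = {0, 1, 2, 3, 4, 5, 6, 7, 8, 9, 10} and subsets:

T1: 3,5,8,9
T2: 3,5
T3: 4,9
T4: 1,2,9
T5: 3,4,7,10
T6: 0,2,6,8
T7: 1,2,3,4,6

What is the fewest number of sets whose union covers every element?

4

T1, T4, T5, T6 together cover {0, 1, 2, 3, 4, 5, 6, 7, 8, 9, 10} — every element.
No 3 of the 7 sets cover everything (all 35 triples fall short), so 4 is minimum.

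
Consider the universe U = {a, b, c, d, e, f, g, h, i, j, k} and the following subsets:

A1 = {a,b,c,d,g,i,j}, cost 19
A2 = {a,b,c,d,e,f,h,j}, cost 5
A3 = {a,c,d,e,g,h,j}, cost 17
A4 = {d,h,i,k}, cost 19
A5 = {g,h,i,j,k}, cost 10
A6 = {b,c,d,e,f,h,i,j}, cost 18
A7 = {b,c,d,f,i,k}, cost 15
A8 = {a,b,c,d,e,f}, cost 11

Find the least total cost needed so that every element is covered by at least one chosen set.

A2, A5 cover every element at cost 5 + 10 = 15.
Any cover uses at least 2 sets; among all covering selections none totals below 15.

15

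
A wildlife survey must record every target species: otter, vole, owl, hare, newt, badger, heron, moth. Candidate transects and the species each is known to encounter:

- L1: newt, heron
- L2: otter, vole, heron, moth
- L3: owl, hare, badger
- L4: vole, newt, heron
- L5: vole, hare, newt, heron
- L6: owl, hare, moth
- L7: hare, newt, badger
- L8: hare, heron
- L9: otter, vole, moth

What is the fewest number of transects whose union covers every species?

3

L1, L2, L3 together cover {otter, vole, owl, hare, newt, badger, heron, moth} — every species.
No 2 of the 9 transects cover everything (all 36 pairs fall short), so 3 is minimum.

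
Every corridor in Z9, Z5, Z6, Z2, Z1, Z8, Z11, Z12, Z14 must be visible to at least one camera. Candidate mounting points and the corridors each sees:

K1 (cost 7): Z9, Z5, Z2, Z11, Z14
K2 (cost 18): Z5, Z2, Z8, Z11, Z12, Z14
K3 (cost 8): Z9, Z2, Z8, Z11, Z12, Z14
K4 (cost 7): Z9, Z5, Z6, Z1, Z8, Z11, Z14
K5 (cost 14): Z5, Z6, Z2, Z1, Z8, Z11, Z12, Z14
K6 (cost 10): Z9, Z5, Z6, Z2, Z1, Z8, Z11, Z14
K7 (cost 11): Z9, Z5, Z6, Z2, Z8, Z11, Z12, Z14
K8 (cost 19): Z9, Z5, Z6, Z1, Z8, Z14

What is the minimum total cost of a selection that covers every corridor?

K3, K4 cover every corridor at cost 8 + 7 = 15.
Any cover uses at least 2 camera mounts; among all covering selections none totals below 15.

15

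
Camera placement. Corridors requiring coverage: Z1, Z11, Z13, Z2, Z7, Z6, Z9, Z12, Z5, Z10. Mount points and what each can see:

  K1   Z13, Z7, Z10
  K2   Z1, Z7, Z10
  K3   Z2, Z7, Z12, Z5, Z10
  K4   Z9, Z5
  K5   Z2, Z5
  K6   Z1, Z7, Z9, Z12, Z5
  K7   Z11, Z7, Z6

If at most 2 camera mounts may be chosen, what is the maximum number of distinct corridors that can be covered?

Choosing K1, K6 covers {Z1, Z13, Z7, Z9, Z12, Z5, Z10} — 7 corridors.
No choice of 2 camera mounts does better; here Z11, Z2, Z6 are left uncovered.

7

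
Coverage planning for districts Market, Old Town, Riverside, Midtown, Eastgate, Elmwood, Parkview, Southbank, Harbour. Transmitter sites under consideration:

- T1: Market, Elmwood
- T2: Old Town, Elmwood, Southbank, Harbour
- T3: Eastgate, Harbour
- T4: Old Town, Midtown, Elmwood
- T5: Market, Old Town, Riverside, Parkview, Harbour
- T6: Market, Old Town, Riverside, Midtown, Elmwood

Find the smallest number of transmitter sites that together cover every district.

T2, T3, T4, T5 together cover {Market, Old Town, Riverside, Midtown, Eastgate, Elmwood, Parkview, Southbank, Harbour} — every district.
No 3 of the 6 transmitter sites cover everything (all 20 triples fall short), so 4 is minimum.

4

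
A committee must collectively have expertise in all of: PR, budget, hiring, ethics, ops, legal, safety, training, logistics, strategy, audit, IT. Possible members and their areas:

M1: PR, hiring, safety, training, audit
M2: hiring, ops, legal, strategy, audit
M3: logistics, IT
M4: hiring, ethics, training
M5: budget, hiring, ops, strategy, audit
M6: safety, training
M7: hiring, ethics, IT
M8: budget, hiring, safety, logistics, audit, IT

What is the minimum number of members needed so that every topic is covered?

4

M1, M2, M4, M8 together cover {PR, budget, hiring, ethics, ops, legal, safety, training, logistics, strategy, audit, IT} — every topic.
No 3 of the 8 members cover everything (all 56 triples fall short), so 4 is minimum.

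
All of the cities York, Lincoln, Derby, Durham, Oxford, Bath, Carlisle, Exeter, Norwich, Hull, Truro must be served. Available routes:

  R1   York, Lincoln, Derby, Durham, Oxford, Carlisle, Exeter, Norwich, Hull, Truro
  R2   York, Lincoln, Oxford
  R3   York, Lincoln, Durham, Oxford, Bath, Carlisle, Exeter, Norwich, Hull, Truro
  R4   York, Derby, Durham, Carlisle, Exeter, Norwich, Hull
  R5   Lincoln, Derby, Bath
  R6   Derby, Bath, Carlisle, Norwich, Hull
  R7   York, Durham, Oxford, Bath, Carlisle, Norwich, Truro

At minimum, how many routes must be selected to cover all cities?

2

R1, R3 together cover {York, Lincoln, Derby, Durham, Oxford, Bath, Carlisle, Exeter, Norwich, Hull, Truro} — every city.
No single route contains all 11 cities, so 2 is optimal.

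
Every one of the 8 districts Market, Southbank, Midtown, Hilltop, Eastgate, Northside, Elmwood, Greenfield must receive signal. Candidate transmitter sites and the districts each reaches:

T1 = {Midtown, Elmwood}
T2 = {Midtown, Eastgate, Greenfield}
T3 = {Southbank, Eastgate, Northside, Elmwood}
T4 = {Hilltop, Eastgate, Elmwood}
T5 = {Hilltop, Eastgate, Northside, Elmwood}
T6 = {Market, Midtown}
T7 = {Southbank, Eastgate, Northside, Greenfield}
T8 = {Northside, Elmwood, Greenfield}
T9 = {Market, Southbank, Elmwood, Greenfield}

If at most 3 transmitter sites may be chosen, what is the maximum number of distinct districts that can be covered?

8

Choosing T1, T5, T9 covers {Market, Southbank, Midtown, Hilltop, Eastgate, Northside, Elmwood, Greenfield} — 8 districts.
That is all 8 districts.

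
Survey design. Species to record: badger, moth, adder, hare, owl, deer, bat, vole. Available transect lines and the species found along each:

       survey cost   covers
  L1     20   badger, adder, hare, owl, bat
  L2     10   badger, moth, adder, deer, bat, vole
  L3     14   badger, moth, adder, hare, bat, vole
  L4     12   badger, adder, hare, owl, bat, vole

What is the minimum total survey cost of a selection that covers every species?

L2, L4 cover every species at survey cost 10 + 12 = 22.
Any cover uses at least 2 transects; among all covering selections none totals below 22.

22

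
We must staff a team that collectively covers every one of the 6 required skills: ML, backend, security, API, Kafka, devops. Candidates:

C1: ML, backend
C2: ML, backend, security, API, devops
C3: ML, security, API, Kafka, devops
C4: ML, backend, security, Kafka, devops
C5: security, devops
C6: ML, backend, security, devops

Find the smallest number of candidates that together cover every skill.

C1, C3 together cover {ML, backend, security, API, Kafka, devops} — every skill.
No single candidate contains all 6 skills, so 2 is optimal.

2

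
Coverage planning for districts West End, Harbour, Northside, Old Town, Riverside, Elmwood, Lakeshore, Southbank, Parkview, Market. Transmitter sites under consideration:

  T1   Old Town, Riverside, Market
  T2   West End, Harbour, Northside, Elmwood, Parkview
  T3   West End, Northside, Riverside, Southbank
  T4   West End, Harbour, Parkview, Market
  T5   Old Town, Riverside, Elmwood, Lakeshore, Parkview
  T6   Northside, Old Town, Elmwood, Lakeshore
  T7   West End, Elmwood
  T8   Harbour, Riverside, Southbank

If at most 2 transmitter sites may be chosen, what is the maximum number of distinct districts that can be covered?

Choosing T1, T2 covers {West End, Harbour, Northside, Old Town, Riverside, Elmwood, Parkview, Market} — 8 districts.
No choice of 2 transmitter sites does better; here Lakeshore, Southbank are left uncovered.

8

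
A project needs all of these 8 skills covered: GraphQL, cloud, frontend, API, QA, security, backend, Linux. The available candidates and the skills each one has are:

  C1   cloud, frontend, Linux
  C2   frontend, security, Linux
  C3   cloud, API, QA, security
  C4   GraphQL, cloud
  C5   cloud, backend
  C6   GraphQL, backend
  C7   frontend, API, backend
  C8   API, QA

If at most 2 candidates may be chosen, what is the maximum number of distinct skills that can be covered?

6

Choosing C1, C3 covers {cloud, frontend, API, QA, security, Linux} — 6 skills.
No choice of 2 candidates does better; here GraphQL, backend are left uncovered.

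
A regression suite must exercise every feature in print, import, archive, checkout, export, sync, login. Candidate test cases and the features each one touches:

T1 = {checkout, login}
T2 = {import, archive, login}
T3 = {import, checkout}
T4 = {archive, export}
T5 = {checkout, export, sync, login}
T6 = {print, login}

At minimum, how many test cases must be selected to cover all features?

T2, T5, T6 together cover {print, import, archive, checkout, export, sync, login} — every feature.
No 2 of the 6 test cases cover everything (all 15 pairs fall short), so 3 is minimum.

3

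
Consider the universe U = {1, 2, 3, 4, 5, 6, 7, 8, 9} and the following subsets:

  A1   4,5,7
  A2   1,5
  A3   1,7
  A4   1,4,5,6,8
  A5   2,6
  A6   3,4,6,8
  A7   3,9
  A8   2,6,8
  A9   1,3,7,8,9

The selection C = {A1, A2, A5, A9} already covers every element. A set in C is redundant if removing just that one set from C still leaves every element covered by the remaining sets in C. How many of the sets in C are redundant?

Drop A1: 4 uncovered — not redundant.
Drop A2: the rest still cover every element — redundant.
Drop A5: 2, 6 uncovered — not redundant.
Drop A9: 3, 8, 9 uncovered — not redundant.
1 redundant: A2.

1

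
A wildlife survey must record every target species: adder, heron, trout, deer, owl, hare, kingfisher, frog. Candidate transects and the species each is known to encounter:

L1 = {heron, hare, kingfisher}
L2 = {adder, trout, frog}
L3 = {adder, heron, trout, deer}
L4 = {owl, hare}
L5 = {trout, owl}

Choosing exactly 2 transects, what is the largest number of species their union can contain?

Choosing L1, L2 covers {adder, heron, trout, hare, kingfisher, frog} — 6 species.
No choice of 2 transects does better; here deer, owl are left uncovered.

6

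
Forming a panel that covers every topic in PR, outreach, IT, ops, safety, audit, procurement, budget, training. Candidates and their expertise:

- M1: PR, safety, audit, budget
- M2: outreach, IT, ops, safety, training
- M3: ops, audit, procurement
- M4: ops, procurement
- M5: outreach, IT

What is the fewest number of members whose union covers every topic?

M1, M2, M3 together cover {PR, outreach, IT, ops, safety, audit, procurement, budget, training} — every topic.
No 2 of the 5 members cover everything (all 10 pairs fall short), so 3 is minimum.

3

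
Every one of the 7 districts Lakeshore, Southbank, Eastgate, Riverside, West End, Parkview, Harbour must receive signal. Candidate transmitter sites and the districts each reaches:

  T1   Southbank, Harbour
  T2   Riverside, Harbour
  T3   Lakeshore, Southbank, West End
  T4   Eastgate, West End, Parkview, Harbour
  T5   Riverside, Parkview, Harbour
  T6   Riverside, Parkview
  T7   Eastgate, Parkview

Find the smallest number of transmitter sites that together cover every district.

3

T2, T3, T4 together cover {Lakeshore, Southbank, Eastgate, Riverside, West End, Parkview, Harbour} — every district.
No 2 of the 7 transmitter sites cover everything (all 21 pairs fall short), so 3 is minimum.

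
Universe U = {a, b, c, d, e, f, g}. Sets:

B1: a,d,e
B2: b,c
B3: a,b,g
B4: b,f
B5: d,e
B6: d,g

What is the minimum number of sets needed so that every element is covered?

4

B1, B2, B3, B4 together cover {a, b, c, d, e, f, g} — every element.
No 3 of the 6 sets cover everything (all 20 triples fall short), so 4 is minimum.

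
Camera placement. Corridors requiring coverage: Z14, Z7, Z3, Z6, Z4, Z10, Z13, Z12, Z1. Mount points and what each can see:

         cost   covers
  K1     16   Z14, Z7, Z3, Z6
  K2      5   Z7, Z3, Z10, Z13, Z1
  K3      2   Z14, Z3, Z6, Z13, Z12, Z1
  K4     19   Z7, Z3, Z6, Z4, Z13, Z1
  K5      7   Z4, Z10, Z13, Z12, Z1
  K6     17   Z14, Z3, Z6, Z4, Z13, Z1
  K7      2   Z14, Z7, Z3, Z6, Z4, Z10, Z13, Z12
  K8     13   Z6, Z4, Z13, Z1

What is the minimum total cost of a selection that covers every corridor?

K3, K7 cover every corridor at cost 2 + 2 = 4.
Any cover uses at least 2 camera mounts; among all covering selections none totals below 4.

4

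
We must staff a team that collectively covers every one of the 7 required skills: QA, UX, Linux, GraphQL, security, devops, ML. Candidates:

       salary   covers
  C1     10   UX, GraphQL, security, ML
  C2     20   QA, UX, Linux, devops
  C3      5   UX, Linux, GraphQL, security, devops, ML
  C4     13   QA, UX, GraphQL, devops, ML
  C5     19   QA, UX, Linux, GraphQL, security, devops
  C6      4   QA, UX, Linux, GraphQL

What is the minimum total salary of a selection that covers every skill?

9

C3, C6 cover every skill at salary 5 + 4 = 9.
Any cover uses at least 2 candidates; among all covering selections none totals below 9.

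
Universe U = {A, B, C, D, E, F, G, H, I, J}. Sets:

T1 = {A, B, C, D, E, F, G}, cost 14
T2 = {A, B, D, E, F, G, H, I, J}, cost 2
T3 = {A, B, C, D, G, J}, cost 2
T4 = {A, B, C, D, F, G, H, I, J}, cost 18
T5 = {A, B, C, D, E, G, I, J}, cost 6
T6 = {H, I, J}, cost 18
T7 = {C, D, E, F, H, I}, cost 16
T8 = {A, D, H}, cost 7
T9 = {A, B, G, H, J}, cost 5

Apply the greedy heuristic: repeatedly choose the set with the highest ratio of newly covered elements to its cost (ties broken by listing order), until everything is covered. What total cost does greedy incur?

4

Pick 1: T2 adds 9 new (A, B, D, E, F, G, H, I, J) at cost 2 (ratio 9/2).
Pick 2: T3 adds 1 new (C) at cost 2 (ratio 1/2).
Greedy total cost: 2 + 2 = 4.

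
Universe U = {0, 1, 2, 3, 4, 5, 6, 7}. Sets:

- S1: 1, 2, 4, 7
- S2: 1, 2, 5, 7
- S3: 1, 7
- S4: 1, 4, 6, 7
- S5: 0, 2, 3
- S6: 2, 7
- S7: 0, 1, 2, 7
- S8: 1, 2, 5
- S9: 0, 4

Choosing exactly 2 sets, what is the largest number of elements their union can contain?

Choosing S4, S5 covers {0, 1, 2, 3, 4, 6, 7} — 7 elements.
No choice of 2 sets does better; here 5 is left uncovered.

7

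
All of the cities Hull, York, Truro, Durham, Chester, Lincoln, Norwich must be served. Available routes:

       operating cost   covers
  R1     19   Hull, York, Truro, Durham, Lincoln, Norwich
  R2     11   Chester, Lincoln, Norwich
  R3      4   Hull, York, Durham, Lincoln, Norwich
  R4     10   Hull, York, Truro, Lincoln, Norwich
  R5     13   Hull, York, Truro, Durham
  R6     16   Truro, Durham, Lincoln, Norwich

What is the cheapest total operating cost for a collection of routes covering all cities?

24

R2, R5 cover every city at operating cost 11 + 13 = 24.
Any cover uses at least 2 routes; among all covering selections none totals below 24.
Greedy by coverage-per-operating cost would pick R3, R4, R2 for 25 — worse than the optimum 24.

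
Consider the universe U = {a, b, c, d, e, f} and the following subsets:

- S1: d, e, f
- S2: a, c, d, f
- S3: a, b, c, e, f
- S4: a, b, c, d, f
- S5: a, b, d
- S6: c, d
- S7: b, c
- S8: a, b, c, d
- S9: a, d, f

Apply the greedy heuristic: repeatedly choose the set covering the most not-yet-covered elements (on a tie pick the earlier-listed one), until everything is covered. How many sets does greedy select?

2

Pick 1: S3 covers 5 new elements (a, b, c, e, f).
Pick 2: S1 covers 1 new elements (d).
Greedy uses 2 sets.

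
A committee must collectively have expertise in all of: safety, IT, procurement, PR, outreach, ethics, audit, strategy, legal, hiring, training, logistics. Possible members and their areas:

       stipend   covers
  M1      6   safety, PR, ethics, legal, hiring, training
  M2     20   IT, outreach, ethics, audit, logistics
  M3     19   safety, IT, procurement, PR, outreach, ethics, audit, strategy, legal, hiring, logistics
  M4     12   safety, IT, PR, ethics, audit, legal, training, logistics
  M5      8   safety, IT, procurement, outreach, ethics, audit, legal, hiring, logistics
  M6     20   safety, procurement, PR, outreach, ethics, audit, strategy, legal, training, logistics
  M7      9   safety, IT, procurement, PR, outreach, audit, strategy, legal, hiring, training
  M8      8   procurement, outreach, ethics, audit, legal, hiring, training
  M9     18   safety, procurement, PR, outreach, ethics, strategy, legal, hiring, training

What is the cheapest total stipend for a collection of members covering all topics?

M5, M7 cover every topic at stipend 8 + 9 = 17.
Any cover uses at least 2 members; among all covering selections none totals below 17.
Greedy by coverage-per-stipend would pick M5, M1, M7 for 23 — worse than the optimum 17.

17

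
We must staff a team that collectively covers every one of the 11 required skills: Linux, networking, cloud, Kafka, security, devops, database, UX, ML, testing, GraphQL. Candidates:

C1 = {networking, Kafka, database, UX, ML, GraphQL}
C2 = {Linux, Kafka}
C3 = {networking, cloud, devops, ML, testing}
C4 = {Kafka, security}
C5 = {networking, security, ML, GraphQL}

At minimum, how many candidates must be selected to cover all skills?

C1, C2, C3, C4 together cover {Linux, networking, cloud, Kafka, security, devops, database, UX, ML, testing, GraphQL} — every skill.
No 3 of the 5 candidates cover everything (all 10 triples fall short), so 4 is minimum.

4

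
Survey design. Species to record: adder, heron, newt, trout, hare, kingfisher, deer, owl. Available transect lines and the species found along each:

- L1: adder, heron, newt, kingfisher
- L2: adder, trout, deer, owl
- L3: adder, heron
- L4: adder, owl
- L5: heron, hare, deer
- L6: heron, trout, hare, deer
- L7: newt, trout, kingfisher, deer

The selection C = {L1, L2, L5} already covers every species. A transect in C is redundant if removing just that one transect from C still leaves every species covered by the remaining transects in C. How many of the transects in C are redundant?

Drop L1: newt, kingfisher uncovered — not redundant.
Drop L2: trout, owl uncovered — not redundant.
Drop L5: hare uncovered — not redundant.
None of the transects in C is redundant.

0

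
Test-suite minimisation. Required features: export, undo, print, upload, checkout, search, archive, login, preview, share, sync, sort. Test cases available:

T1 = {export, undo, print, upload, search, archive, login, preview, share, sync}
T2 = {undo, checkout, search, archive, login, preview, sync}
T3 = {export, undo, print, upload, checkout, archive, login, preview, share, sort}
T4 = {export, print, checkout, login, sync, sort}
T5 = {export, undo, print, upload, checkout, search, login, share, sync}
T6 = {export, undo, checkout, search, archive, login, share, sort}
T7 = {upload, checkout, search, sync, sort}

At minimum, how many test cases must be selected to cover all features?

T1, T3 together cover {export, undo, print, upload, checkout, search, archive, login, preview, share, sync, sort} — every feature.
No single test case contains all 12 features, so 2 is optimal.

2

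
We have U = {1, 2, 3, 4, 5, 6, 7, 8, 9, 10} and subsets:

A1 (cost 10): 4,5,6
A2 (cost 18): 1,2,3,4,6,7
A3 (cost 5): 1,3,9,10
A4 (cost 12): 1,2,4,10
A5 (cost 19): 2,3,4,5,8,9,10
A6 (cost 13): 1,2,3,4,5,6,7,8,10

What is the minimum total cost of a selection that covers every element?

18

A3, A6 cover every element at cost 5 + 13 = 18.
Any cover uses at least 2 sets; among all covering selections none totals below 18.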